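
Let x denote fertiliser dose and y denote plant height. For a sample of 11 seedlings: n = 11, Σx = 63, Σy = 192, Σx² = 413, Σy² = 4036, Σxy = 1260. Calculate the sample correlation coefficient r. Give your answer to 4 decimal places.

0.8484

S_xy = nΣxy − ΣxΣy = 11·1260 − 63·192 = 13860 − 12096 = 1764
S_xx = nΣx² − (Σx)² = 11·413 − 63² = 4543 − 3969 = 574
S_yy = nΣy² − (Σy)² = 11·4036 − 192² = 44396 − 36864 = 7532
r = S_xy / √(S_xx·S_yy) = 1764 / √(574·7532) = 1764 / √4323368 = 1764 / 2079.2710 = 0.8484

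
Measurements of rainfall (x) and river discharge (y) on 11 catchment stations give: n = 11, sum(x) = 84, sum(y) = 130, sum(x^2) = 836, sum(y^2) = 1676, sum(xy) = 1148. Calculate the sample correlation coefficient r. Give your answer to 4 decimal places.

0.9421

Numerator: nΣxy − (Σx)(Σy) = 11·1148 − (84)(130) = 1708
Denominator: √[(nΣx²−(Σx)²)(nΣy²−(Σy)²)]
  nΣx²−(Σx)² = 11·836 − 7056 = 2140;  nΣy²−(Σy)² = 11·1676 − 16900 = 1536
  √(2140·1536) = √3287040 = 1813.0196
r = 1708 / 1813.0196 = 0.9421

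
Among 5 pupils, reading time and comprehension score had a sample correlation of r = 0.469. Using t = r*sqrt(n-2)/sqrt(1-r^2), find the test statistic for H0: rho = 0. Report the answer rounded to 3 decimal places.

1 − r² = 1 − 0.219961 = 0.780039;  √(1−r²) = 0.883198
√(n−2) = √3 = 1.732051
t = r·√(n−2)/√(1−r²) = 0.469 · 1.732051 / 0.883198 = 0.920

0.920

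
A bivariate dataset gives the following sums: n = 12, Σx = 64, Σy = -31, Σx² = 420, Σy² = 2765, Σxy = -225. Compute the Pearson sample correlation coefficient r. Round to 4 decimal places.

S_xy = nΣxy − ΣxΣy = 12·(-225) − 64·(-31) = -2700 − (-1984) = -716
S_xx = nΣx² − (Σx)² = 12·420 − 64² = 5040 − 4096 = 944
S_yy = nΣy² − (Σy)² = 12·2765 − (-31)² = 33180 − 961 = 32219
r = S_xy / √(S_xx·S_yy) = -716 / √(944·32219) = -716 / √30414736 = -716 / 5514.9557 = -0.1298

-0.1298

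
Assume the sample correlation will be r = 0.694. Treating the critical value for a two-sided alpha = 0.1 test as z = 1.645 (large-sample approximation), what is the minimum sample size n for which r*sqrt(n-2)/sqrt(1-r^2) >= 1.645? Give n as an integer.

Need r·√(n−2)/√(1−r²) ≥ 1.645
√(n−2) ≥ 1.645·√(1−0.481636) / 0.694 = 1.645·0.719975 / 0.694 = 1.7066
n−2 ≥ 2.9125  ⇒  n ≥ 4.9125
Smallest integer n = 5

5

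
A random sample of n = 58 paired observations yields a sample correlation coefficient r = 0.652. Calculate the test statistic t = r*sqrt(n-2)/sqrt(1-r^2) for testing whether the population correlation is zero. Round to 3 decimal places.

6.435

t = r·√(n−2) / √(1−r²) with r = 0.652, n = 58
  = 0.652·√56 / √(1 − 0.425104)
  = 0.652·7.483315 / 0.758219
  = 4.879121 / 0.758219 = 6.435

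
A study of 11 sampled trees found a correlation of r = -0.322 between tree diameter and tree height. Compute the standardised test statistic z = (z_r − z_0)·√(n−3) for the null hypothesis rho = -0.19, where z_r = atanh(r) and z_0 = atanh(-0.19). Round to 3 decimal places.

z_r = atanh(-0.322) = -0.333877,  z_0 = atanh(-0.19) = -0.192337
SE = 1/√(n−3) = 1/√8 = 0.353553
z = (z_r − z_0)/SE = (-0.333877 − (-0.192337)) / 0.353553 = -0.141540 / 0.353553 = -0.400

-0.400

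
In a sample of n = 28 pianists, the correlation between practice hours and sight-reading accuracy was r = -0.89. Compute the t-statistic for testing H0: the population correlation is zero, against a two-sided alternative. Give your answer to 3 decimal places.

t = r·√(n−2) / √(1−r²) with r = -0.89, n = 28
  = -0.89·√26 / √(1 − 0.7921)
  = -0.89·5.099020 / 0.455961
  = -4.538128 / 0.455961 = -9.953

-9.953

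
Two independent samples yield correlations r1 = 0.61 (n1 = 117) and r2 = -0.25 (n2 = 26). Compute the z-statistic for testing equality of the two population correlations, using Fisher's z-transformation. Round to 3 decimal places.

Fisher z-transforms: z1 = atanh(0.61) = 0.708921, z2 = atanh(-0.25) = -0.255413; difference d = 0.964334
Var(d) = 1/114 + 1/23 = 0.0087719 + 0.0434783 = 0.0522502
z = d/√Var(d) = 0.964334 / √0.0522502 = 0.964334 / 0.228583 = 4.219

4.219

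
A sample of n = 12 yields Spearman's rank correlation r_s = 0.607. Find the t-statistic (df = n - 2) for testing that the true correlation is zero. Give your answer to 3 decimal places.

2.415

1 − r_s² = 1 − 0.368449 = 0.631551;  √(1−r_s²) = 0.794702
√(n−2) = √10 = 3.162278
t = r_s·√(n−2)/√(1−r_s²) = 0.607 · 3.162278 / 0.794702 = 2.415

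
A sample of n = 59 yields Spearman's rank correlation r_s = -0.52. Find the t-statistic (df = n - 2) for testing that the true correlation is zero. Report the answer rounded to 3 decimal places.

-4.596

1 − r_s² = 1 − 0.2704 = 0.7296;  √(1−r_s²) = 0.854166
√(n−2) = √57 = 7.549834
t = r_s·√(n−2)/√(1−r_s²) = -0.52 · 7.549834 / 0.854166 = -4.596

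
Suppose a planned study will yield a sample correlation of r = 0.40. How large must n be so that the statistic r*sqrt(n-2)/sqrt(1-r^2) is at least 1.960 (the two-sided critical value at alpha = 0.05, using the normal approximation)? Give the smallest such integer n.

Need r·√(n−2)/√(1−r²) ≥ 1.960
√(n−2) ≥ 1.960·√(1−0.1600) / 0.40 = 1.960·0.916515 / 0.40 = 4.4909
n−2 ≥ 20.1682  ⇒  n ≥ 22.1682
Smallest integer n = 23

23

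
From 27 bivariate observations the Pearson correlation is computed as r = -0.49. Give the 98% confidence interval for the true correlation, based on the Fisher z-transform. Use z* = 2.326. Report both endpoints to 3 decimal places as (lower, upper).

z_r = atanh(-0.49) = -0.536060;  SE = 1/√(n−3) = 1/√24 = 0.204124
z-limits: -0.536060 ± 2.326·0.204124 = -0.536060 ± 0.474792 = [-1.010852, -0.061268]
ρ-limits: (tanh -1.010852, tanh -0.061268) = (-0.766, -0.061)

(-0.766, -0.061)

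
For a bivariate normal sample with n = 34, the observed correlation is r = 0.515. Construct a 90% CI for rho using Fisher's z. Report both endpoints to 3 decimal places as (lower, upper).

(0.267, 0.699)

Fisher z: z_r = atanh(r) = ½·ln((1+0.515)/(1−0.515)) = 0.569511
SE(z) = 1/√(n−3) = 1/√31 = 0.179605
90% ⇒ z* = 1.645; margin = 1.645·0.179605 = 0.295450
CI on z-scale: (0.274061, 0.864961)
Back-transform: tanh(0.274061) = 0.267400, tanh(0.864961) = 0.698805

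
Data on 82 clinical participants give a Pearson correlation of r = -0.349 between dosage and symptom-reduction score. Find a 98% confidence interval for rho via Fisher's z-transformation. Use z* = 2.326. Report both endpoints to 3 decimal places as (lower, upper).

Fisher z: z_r = atanh(r) = ½·ln((1+(-0.349))/(1−(-0.349))) = -0.364305
SE(z) = 1/√(n−3) = 1/√79 = 0.112509
98% ⇒ z* = 2.326; margin = 2.326·0.112509 = 0.261696
CI on z-scale: (-0.626001, -0.102609)
Back-transform: tanh(-0.626001) = -0.555292, tanh(-0.102609) = -0.102250

(-0.555, -0.102)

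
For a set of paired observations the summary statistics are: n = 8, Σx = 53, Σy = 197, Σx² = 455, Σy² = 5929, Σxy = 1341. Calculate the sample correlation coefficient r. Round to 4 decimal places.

S_xy = nΣxy − ΣxΣy = 8·1341 − 53·197 = 10728 − 10441 = 287
S_xx = nΣx² − (Σx)² = 8·455 − 53² = 3640 − 2809 = 831
S_yy = nΣy² − (Σy)² = 8·5929 − 197² = 47432 − 38809 = 8623
r = S_xy / √(S_xx·S_yy) = 287 / √(831·8623) = 287 / √7165713 = 287 / 2676.8849 = 0.1072

0.1072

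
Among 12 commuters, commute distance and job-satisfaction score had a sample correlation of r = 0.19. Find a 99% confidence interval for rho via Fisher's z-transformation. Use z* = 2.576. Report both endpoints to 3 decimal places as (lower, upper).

(-0.583, 0.782)

z_r = atanh(0.19) = 0.192337;  SE = 1/√(n−3) = 1/√9 = 0.333333
z-limits: 0.192337 ± 2.576·0.333333 = 0.192337 ± 0.858666 = [-0.666329, 1.051003]
ρ-limits: (tanh -0.666329, tanh 1.051003) = (-0.583, 0.782)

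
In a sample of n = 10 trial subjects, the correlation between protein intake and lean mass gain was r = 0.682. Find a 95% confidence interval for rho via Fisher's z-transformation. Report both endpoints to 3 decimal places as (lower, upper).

z_r = atanh(0.682) = 0.832844;  SE = 1/√(n−3) = 1/√7 = 0.377964
z-limits: 0.832844 ± 1.960·0.377964 = 0.832844 ± 0.740809 = [0.092035, 1.573653]
ρ-limits: (tanh 0.092035, tanh 1.573653) = (0.092, 0.918)

(0.092, 0.918)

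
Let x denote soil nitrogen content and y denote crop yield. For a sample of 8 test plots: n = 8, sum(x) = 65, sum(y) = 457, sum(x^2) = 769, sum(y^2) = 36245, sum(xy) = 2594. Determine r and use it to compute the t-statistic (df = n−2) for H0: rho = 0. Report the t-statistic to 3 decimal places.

S_xy = nΣxy − ΣxΣy = 8·2594 − 65·457 = 20752 − 29705 = -8953
S_xx = nΣx² − (Σx)² = 8·769 − 65² = 6152 − 4225 = 1927
S_yy = nΣy² − (Σy)² = 8·36245 − 457² = 289960 − 208849 = 81111
r = S_xy / √(S_xx·S_yy) = -8953 / √(1927·81111) = -8953 / √156300897 = -8953 / 12502.0357 = -0.7161
t = r·√(n−2)/√(1−r²) = -0.7161·√6 / √(1−0.512799) = -1.754080 / 0.697998 = -2.513

-2.513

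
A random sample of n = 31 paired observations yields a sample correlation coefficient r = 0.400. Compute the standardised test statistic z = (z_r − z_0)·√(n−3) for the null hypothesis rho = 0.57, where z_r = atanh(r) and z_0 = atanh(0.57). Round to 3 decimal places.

-1.185

Fisher z: atanh(0.400) = 0.423649, atanh(0.57) = 0.647523
z = (z_r − z_0)·√(n−3) = (0.423649 − 0.647523)·√28 = -0.223874 · 5.291503 = -1.185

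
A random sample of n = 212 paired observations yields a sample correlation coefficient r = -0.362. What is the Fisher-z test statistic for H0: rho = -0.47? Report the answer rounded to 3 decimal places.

1.892

Fisher z: atanh(-0.362) = -0.379186, atanh(-0.47) = -0.510070
z = (z_r − z_0)·√(n−3) = (-0.379186 − (-0.510070))·√209 = 0.130884 · 14.456832 = 1.892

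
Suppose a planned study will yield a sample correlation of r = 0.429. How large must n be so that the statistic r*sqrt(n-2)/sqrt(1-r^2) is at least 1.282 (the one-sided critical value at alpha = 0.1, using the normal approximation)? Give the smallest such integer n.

Need r·√(n−2)/√(1−r²) ≥ 1.282
√(n−2) ≥ 1.282·√(1−0.184041) / 0.429 = 1.282·0.903304 / 0.429 = 2.6994
n−2 ≥ 7.2868  ⇒  n ≥ 9.2868
Smallest integer n = 10

10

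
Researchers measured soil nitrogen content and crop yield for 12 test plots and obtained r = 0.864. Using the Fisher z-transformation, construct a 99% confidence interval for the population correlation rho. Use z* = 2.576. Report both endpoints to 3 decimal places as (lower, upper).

(0.422, 0.974)

z_r = atanh(0.864) = 1.308913;  SE = 1/√(n−3) = 1/√9 = 0.333333
z-limits: 1.308913 ± 2.576·0.333333 = 1.308913 ± 0.858666 = [0.450247, 2.167579]
ρ-limits: (tanh 0.450247, tanh 2.167579) = (0.422, 0.974)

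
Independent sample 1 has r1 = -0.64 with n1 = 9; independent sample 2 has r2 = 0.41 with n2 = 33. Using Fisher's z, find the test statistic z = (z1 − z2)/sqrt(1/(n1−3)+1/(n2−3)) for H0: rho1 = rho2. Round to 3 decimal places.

Fisher z-transforms: z1 = atanh(-0.64) = -0.758174, z2 = atanh(0.41) = 0.435611; difference d = -1.193785
Var(d) = 1/6 + 1/30 = 0.1666667 + 0.0333333 = 0.2000000
z = d/√Var(d) = -1.193785 / √0.2000000 = -1.193785 / 0.447214 = -2.669

-2.669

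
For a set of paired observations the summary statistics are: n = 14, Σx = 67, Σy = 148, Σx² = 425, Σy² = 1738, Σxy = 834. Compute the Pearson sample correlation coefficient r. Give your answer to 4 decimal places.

0.9345

S_xy = nΣxy − ΣxΣy = 14·834 − 67·148 = 11676 − 9916 = 1760
S_xx = nΣx² − (Σx)² = 14·425 − 67² = 5950 − 4489 = 1461
S_yy = nΣy² − (Σy)² = 14·1738 − 148² = 24332 − 21904 = 2428
r = S_xy / √(S_xx·S_yy) = 1760 / √(1461·2428) = 1760 / √3547308 = 1760 / 1883.4299 = 0.9345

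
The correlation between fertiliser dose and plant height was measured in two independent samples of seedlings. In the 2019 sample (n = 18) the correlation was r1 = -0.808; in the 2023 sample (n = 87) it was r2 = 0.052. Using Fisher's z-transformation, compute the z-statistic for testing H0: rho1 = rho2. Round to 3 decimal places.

z1 = atanh(-0.808) = -1.121241,  z2 = atanh(0.052) = 0.052047
SE = √(1/(n1−3) + 1/(n2−3)) = √(1/15 + 1/84) = √(0.0666667 + 0.0119048) = √0.0785715 = 0.280306
z = (z1 − z2)/SE = (-1.121241 − 0.052047) / 0.280306 = -1.173288 / 0.280306 = -4.186

-4.186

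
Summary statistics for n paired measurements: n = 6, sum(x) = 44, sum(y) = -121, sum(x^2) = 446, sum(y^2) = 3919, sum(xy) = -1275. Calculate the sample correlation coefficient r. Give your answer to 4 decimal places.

Numerator: nΣxy − (Σx)(Σy) = 6·(-1275) − (44)(-121) = -2326
Denominator: √[(nΣx²−(Σx)²)(nΣy²−(Σy)²)]
  nΣx²−(Σx)² = 6·446 − 1936 = 740;  nΣy²−(Σy)² = 6·3919 − 14641 = 8873
  √(740·8873) = √6566020 = 2562.4246
r = -2326 / 2562.4246 = -0.9077

-0.9077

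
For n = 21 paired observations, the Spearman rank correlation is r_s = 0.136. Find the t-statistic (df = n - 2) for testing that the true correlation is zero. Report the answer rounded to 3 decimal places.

0.598

t = r_s·√(n−2) / √(1−r_s²) with r_s = 0.136, n = 21
  = 0.136·√19 / √(1 − 0.018496)
  = 0.136·4.358899 / 0.990709
  = 0.592810 / 0.990709 = 0.598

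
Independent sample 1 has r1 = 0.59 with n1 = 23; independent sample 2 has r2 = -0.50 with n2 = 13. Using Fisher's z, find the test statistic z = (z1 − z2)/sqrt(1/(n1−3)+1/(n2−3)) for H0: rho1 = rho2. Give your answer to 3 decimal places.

3.168

z1 = atanh(0.59) = 0.677666,  z2 = atanh(-0.50) = -0.549306
SE = √(1/(n1−3) + 1/(n2−3)) = √(1/20 + 1/10) = √(0.0500000 + 0.1000000) = √0.1500000 = 0.387298
z = (z1 − z2)/SE = (0.677666 − (-0.549306)) / 0.387298 = 1.226972 / 0.387298 = 3.168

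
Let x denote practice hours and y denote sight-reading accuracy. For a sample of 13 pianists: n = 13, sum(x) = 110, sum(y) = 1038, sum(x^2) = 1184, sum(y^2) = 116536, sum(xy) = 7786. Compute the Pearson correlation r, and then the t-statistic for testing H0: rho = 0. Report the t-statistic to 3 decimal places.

S_xy = nΣxy − ΣxΣy = 13·7786 − 110·1038 = 101218 − 114180 = -12962
S_xx = nΣx² − (Σx)² = 13·1184 − 110² = 15392 − 12100 = 3292
S_yy = nΣy² − (Σy)² = 13·116536 − 1038² = 1514968 − 1077444 = 437524
r = S_xy / √(S_xx·S_yy) = -12962 / √(3292·437524) = -12962 / √1440329008 = -12962 / 37951.6667 = -0.3415
t = r·√(n−2)/√(1−r²) = -0.3415·√11 / √(1−0.116622) = -1.132627 / 0.939882 = -1.205

-1.205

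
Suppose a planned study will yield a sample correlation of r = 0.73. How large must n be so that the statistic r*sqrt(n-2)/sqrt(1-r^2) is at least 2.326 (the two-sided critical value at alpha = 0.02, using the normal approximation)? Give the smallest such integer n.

7

r√(n−2)/√(1−r²) ≥ 2.326  ⇔  n−2 ≥ (2.326)²·(1−r²)/r²
(1−r²)/r² = (1−0.5329)/0.5329 = 0.8765
n ≥ 2 + 5.410276·0.8765 = 2 + 4.7421 = 6.7421
⌈6.7421⌉ = 7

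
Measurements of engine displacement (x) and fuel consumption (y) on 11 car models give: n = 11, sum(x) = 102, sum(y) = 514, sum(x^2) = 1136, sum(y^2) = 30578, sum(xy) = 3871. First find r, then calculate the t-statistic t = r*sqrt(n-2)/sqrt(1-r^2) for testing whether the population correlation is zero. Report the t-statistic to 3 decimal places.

-4.020

Numerator: nΣxy − (Σx)(Σy) = 11·3871 − (102)(514) = -9847
Denominator: √[(nΣx²−(Σx)²)(nΣy²−(Σy)²)]
  nΣx²−(Σx)² = 11·1136 − 10404 = 2092;  nΣy²−(Σy)² = 11·30578 − 264196 = 72162
  √(2092·72162) = √150962904 = 12286.6962
r = -9847 / 12286.6962 = -0.8014
t = r·√(n−2)/√(1−r²) = -0.8014·√9 / √(1−0.642242) = -2.404200 / 0.598129 = -4.020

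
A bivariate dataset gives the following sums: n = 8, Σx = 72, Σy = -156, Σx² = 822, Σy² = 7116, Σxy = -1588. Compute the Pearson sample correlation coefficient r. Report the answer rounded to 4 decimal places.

Numerator: nΣxy − (Σx)(Σy) = 8·(-1588) − (72)(-156) = -1472
Denominator: √[(nΣx²−(Σx)²)(nΣy²−(Σy)²)]
  nΣx²−(Σx)² = 8·822 − 5184 = 1392;  nΣy²−(Σy)² = 8·7116 − 24336 = 32592
  √(1392·32592) = √45368064 = 6735.5819
r = -1472 / 6735.5819 = -0.2185

-0.2185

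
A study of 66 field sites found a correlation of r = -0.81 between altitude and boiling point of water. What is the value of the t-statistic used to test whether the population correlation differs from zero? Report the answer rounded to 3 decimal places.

t = r·√(n−2) / √(1−r²) with r = -0.81, n = 66
  = -0.81·√64 / √(1 − 0.6561)
  = -0.81·8.000000 / 0.586430
  = -6.480000 / 0.586430 = -11.050

-11.050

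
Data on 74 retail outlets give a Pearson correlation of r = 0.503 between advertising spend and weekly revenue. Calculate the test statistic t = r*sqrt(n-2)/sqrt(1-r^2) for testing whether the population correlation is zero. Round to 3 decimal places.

4.938

1 − r² = 1 − 0.253009 = 0.746991;  √(1−r²) = 0.864286
√(n−2) = √72 = 8.485281
t = r·√(n−2)/√(1−r²) = 0.503 · 8.485281 / 0.864286 = 4.938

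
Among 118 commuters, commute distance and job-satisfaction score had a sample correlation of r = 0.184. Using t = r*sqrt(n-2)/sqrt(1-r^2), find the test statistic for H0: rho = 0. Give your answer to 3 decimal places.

2.016

t = r·√(n−2) / √(1−r²) with r = 0.184, n = 118
  = 0.184·√116 / √(1 − 0.033856)
  = 0.184·10.770330 / 0.982926
  = 1.981741 / 0.982926 = 2.016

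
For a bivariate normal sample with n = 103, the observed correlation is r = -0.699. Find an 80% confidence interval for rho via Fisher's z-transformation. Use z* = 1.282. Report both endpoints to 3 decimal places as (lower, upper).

(-0.759, -0.627)

Fisher z: z_r = atanh(r) = ½·ln((1+(-0.699))/(1−(-0.699))) = -0.865342
SE(z) = 1/√(n−3) = 1/√100 = 0.100000
80% ⇒ z* = 1.282; margin = 1.282·0.100000 = 0.128200
CI on z-scale: (-0.993542, -0.737142)
Back-transform: tanh(-0.993542) = -0.758869, tanh(-0.737142) = -0.627415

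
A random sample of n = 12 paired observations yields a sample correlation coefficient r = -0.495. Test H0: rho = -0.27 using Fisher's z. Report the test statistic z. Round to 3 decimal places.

z_r = atanh(-0.495) = -0.542662,  z_0 = atanh(-0.27) = -0.276864
SE = 1/√(n−3) = 1/√9 = 0.333333
z = (z_r − z_0)/SE = (-0.542662 − (-0.276864)) / 0.333333 = -0.265798 / 0.333333 = -0.797

-0.797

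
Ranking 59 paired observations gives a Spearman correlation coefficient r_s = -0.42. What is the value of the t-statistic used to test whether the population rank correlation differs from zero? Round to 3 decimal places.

-3.494

1 − r_s² = 1 − 0.1764 = 0.8236;  √(1−r_s²) = 0.907524
√(n−2) = √57 = 7.549834
t = r_s·√(n−2)/√(1−r_s²) = -0.42 · 7.549834 / 0.907524 = -3.494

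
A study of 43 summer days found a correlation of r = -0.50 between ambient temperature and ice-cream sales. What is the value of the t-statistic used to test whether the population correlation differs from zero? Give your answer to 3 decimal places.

t = r·√(n−2) / √(1−r²) with r = -0.50, n = 43
  = -0.50·√41 / √(1 − 0.2500)
  = -0.50·6.403124 / 0.866025
  = -3.201562 / 0.866025 = -3.697

-3.697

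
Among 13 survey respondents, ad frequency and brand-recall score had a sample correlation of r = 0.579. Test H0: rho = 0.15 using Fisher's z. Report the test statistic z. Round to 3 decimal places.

1.612

Fisher z: atanh(0.579) = 0.660957, atanh(0.15) = 0.151140
z = (z_r − z_0)·√(n−3) = (0.660957 − 0.151140)·√10 = 0.509817 · 3.162278 = 1.612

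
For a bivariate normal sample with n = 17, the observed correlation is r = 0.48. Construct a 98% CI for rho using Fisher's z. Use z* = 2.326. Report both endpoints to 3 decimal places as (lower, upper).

(-0.098, 0.816)

z_r = atanh(0.48) = 0.522984;  SE = 1/√(n−3) = 1/√14 = 0.267261
z-limits: 0.522984 ± 2.326·0.267261 = 0.522984 ± 0.621649 = [-0.098665, 1.144633]
ρ-limits: (tanh -0.098665, tanh 1.144633) = (-0.098, 0.816)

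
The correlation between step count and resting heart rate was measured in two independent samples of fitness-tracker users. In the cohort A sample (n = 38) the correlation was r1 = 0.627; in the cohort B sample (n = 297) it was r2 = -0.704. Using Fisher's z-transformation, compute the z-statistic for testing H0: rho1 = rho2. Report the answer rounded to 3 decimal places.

z1 = atanh(0.627) = 0.736457,  z2 = atanh(-0.704) = -0.875187
SE = √(1/(n1−3) + 1/(n2−3)) = √(1/35 + 1/294) = √(0.0285714 + 0.0034014) = √0.0319728 = 0.178809
z = (z1 − z2)/SE = (0.736457 − (-0.875187)) / 0.178809 = 1.611644 / 0.178809 = 9.013

9.013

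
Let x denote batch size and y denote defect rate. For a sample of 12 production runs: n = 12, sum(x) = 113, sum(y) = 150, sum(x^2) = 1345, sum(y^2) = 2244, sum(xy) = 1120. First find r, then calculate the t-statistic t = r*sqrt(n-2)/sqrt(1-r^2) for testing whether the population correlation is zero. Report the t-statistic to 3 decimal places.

Numerator: nΣxy − (Σx)(Σy) = 12·1120 − (113)(150) = -3510
Denominator: √[(nΣx²−(Σx)²)(nΣy²−(Σy)²)]
  nΣx²−(Σx)² = 12·1345 − 12769 = 3371;  nΣy²−(Σy)² = 12·2244 − 22500 = 4428
  √(3371·4428) = √14926788 = 3863.5202
r = -3510 / 3863.5202 = -0.9085
t = r·√(n−2)/√(1−r²) = -0.9085·√10 / √(1−0.825372) = -2.872929 / 0.417885 = -6.875

-6.875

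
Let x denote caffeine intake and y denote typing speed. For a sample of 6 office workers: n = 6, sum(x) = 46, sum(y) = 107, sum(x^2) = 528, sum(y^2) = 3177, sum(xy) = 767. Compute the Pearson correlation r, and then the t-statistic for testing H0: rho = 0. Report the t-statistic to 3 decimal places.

S_xy = nΣxy − ΣxΣy = 6·767 − 46·107 = 4602 − 4922 = -320
S_xx = nΣx² − (Σx)² = 6·528 − 46² = 3168 − 2116 = 1052
S_yy = nΣy² − (Σy)² = 6·3177 − 107² = 19062 − 11449 = 7613
r = S_xy / √(S_xx·S_yy) = -320 / √(1052·7613) = -320 / √8008876 = -320 / 2829.9958 = -0.1131
t = r·√(n−2)/√(1−r²) = -0.1131·√4 / √(1−0.012792) = -0.226200 / 0.993583 = -0.228

-0.228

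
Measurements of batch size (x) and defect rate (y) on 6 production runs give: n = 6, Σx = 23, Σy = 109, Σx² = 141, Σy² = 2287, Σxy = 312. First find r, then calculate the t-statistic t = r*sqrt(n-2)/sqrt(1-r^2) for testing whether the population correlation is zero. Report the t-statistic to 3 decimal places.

S_xy = nΣxy − ΣxΣy = 6·312 − 23·109 = 1872 − 2507 = -635
S_xx = nΣx² − (Σx)² = 6·141 − 23² = 846 − 529 = 317
S_yy = nΣy² − (Σy)² = 6·2287 − 109² = 13722 − 11881 = 1841
r = S_xy / √(S_xx·S_yy) = -635 / √(317·1841) = -635 / √583597 = -635 / 763.9352 = -0.8312
t = r·√(n−2)/√(1−r²) = -0.8312·√4 / √(1−0.690893) = -1.662400 / 0.555974 = -2.990

-2.990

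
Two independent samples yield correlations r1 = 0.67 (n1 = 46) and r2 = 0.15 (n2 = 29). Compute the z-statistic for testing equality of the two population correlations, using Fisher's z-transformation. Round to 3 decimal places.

2.655

z1 = atanh(0.67) = 0.810743,  z2 = atanh(0.15) = 0.151140
SE = √(1/(n1−3) + 1/(n2−3)) = √(1/43 + 1/26) = √(0.0232558 + 0.0384615) = √0.0617173 = 0.248430
z = (z1 − z2)/SE = (0.810743 − 0.151140) / 0.248430 = 0.659603 / 0.248430 = 2.655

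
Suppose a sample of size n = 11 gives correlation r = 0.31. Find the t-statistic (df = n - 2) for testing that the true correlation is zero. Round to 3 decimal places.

0.978

1 − r² = 1 − 0.0961 = 0.9039;  √(1−r²) = 0.950737
√(n−2) = √9 = 3.000000
t = r·√(n−2)/√(1−r²) = 0.31 · 3.000000 / 0.950737 = 0.978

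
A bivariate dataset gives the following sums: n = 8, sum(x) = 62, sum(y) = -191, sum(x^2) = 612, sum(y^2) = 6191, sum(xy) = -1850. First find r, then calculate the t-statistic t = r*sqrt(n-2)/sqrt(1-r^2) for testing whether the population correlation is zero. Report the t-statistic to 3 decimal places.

S_xy = nΣxy − ΣxΣy = 8·(-1850) − 62·(-191) = -14800 − (-11842) = -2958
S_xx = nΣx² − (Σx)² = 8·612 − 62² = 4896 − 3844 = 1052
S_yy = nΣy² − (Σy)² = 8·6191 − (-191)² = 49528 − 36481 = 13047
r = S_xy / √(S_xx·S_yy) = -2958 / √(1052·13047) = -2958 / √13725444 = -2958 / 3704.7866 = -0.7984
t = r·√(n−2)/√(1−r²) = -0.7984·√6 / √(1−0.637443) = -1.955673 / 0.602127 = -3.248

-3.248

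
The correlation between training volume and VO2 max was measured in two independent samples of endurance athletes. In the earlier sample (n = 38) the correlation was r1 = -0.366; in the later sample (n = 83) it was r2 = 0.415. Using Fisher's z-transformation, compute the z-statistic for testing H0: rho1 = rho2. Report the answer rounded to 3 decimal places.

Fisher z-transforms: z1 = atanh(-0.366) = -0.383797, z2 = atanh(0.415) = 0.441636; difference d = -0.825433
Var(d) = 1/35 + 1/80 = 0.0285714 + 0.0125000 = 0.0410714
z = d/√Var(d) = -0.825433 / √0.0410714 = -0.825433 / 0.202661 = -4.073

-4.073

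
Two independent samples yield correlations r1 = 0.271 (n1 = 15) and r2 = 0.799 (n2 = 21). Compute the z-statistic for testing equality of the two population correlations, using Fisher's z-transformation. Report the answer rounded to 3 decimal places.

-2.195

Fisher z-transforms: z1 = atanh(0.271) = 0.277943, z2 = atanh(0.799) = 1.095841; difference d = -0.817898
Var(d) = 1/12 + 1/18 = 0.0833333 + 0.0555556 = 0.1388889
z = d/√Var(d) = -0.817898 / √0.1388889 = -0.817898 / 0.372678 = -2.195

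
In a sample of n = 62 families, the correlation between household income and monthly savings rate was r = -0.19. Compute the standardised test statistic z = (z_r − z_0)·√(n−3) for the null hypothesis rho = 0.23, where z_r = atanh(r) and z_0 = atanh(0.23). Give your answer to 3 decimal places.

z_r = atanh(-0.19) = -0.192337,  z_0 = atanh(0.23) = 0.234189
SE = 1/√(n−3) = 1/√59 = 0.130189
z = (z_r − z_0)/SE = (-0.192337 − 0.234189) / 0.130189 = -0.426526 / 0.130189 = -3.276

-3.276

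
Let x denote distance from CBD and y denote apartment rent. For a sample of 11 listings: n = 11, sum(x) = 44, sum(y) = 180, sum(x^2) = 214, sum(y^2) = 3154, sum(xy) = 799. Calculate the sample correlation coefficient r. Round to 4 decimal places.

Numerator: nΣxy − (Σx)(Σy) = 11·799 − (44)(180) = 869
Denominator: √[(nΣx²−(Σx)²)(nΣy²−(Σy)²)]
  nΣx²−(Σx)² = 11·214 − 1936 = 418;  nΣy²−(Σy)² = 11·3154 − 32400 = 2294
  √(418·2294) = √958892 = 979.2303
r = 869 / 979.2303 = 0.8874

0.8874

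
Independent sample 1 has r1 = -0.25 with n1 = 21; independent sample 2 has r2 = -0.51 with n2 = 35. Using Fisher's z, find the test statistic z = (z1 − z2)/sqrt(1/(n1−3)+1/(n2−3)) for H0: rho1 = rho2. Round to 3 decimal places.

z1 = atanh(-0.25) = -0.255413,  z2 = atanh(-0.51) = -0.562730
SE = √(1/(n1−3) + 1/(n2−3)) = √(1/18 + 1/32) = √(0.0555556 + 0.0312500) = √0.0868056 = 0.294628
z = (z1 − z2)/SE = (-0.255413 − (-0.562730)) / 0.294628 = 0.307317 / 0.294628 = 1.043

1.043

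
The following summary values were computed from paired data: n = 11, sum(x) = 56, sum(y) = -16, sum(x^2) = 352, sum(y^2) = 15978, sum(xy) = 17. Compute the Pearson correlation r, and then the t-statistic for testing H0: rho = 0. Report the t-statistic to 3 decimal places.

S_xy = nΣxy − ΣxΣy = 11·17 − 56·(-16) = 187 − (-896) = 1083
S_xx = nΣx² − (Σx)² = 11·352 − 56² = 3872 − 3136 = 736
S_yy = nΣy² − (Σy)² = 11·15978 − (-16)² = 175758 − 256 = 175502
r = S_xy / √(S_xx·S_yy) = 1083 / √(736·175502) = 1083 / √129169472 = 1083 / 11365.2748 = 0.0953
t = r·√(n−2)/√(1−r²) = 0.0953·√9 / √(1−0.009082) = 0.285900 / 0.995449 = 0.287

0.287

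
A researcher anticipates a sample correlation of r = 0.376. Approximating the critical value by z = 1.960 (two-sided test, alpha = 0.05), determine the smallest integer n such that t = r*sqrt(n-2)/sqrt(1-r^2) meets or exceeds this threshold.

Need r·√(n−2)/√(1−r²) ≥ 1.960
√(n−2) ≥ 1.960·√(1−0.141376) / 0.376 = 1.960·0.926620 / 0.376 = 4.8303
n−2 ≥ 23.3318  ⇒  n ≥ 25.3318
Smallest integer n = 26

26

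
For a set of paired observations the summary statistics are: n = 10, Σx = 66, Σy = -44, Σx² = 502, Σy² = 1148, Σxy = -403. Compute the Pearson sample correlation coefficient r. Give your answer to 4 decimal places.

-0.4473

Numerator: nΣxy − (Σx)(Σy) = 10·(-403) − (66)(-44) = -1126
Denominator: √[(nΣx²−(Σx)²)(nΣy²−(Σy)²)]
  nΣx²−(Σx)² = 10·502 − 4356 = 664;  nΣy²−(Σy)² = 10·1148 − 1936 = 9544
  √(664·9544) = √6337216 = 2517.3828
r = -1126 / 2517.3828 = -0.4473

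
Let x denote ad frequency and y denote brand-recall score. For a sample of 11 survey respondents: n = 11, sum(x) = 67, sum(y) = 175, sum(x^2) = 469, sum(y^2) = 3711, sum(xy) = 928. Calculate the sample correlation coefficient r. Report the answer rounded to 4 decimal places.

-0.5804

S_xy = nΣxy − ΣxΣy = 11·928 − 67·175 = 10208 − 11725 = -1517
S_xx = nΣx² − (Σx)² = 11·469 − 67² = 5159 − 4489 = 670
S_yy = nΣy² − (Σy)² = 11·3711 − 175² = 40821 − 30625 = 10196
r = S_xy / √(S_xx·S_yy) = -1517 / √(670·10196) = -1517 / √6831320 = -1517 / 2613.6794 = -0.5804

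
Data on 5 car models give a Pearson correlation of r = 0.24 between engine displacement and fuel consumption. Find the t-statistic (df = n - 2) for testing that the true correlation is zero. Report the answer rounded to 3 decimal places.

1 − r² = 1 − 0.0576 = 0.9424;  √(1−r²) = 0.970773
√(n−2) = √3 = 1.732051
t = r·√(n−2)/√(1−r²) = 0.24 · 1.732051 / 0.970773 = 0.428

0.428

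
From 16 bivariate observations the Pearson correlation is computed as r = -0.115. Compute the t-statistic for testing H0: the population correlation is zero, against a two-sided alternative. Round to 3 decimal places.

t = r·√(n−2) / √(1−r²) with r = -0.115, n = 16
  = -0.115·√14 / √(1 − 0.013225)
  = -0.115·3.741657 / 0.993365
  = -0.430291 / 0.993365 = -0.433

-0.433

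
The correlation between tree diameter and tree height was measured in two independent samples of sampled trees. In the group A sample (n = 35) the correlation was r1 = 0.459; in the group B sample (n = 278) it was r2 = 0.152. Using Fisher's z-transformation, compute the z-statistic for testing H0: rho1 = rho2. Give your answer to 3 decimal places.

z1 = atanh(0.459) = 0.496044,  z2 = atanh(0.152) = 0.153187
SE = √(1/(n1−3) + 1/(n2−3)) = √(1/32 + 1/275) = √(0.0312500 + 0.0036364) = √0.0348864 = 0.186779
z = (z1 − z2)/SE = (0.496044 − 0.153187) / 0.186779 = 0.342857 / 0.186779 = 1.836

1.836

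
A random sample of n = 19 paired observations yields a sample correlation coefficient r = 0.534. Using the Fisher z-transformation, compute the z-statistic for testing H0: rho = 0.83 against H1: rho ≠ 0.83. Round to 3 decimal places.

Fisher z: atanh(0.534) = 0.595724, atanh(0.83) = 1.188136
z = (z_r − z_0)·√(n−3) = (0.595724 − 1.188136)·√16 = -0.592412 · 4.000000 = -2.370

-2.370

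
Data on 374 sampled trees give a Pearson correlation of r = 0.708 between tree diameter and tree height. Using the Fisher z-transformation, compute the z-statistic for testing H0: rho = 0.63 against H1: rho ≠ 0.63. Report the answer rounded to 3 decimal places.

2.730

Fisher z: atanh(0.708) = 0.883162, atanh(0.63) = 0.741416
z = (z_r − z_0)·√(n−3) = (0.883162 − 0.741416)·√371 = 0.141746 · 19.261360 = 2.730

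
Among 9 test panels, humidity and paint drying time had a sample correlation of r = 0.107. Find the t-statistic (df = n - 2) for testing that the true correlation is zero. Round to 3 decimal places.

1 − r² = 1 − 0.011449 = 0.988551;  √(1−r²) = 0.994259
√(n−2) = √7 = 2.645751
t = r·√(n−2)/√(1−r²) = 0.107 · 2.645751 / 0.994259 = 0.285

0.285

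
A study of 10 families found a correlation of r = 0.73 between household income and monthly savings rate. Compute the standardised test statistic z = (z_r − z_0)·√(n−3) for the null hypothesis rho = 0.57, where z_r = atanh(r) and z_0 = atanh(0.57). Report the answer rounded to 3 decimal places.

z_r = atanh(0.73) = 0.928727,  z_0 = atanh(0.57) = 0.647523
SE = 1/√(n−3) = 1/√7 = 0.377964
z = (z_r − z_0)/SE = (0.928727 − 0.647523) / 0.377964 = 0.281204 / 0.377964 = 0.744

0.744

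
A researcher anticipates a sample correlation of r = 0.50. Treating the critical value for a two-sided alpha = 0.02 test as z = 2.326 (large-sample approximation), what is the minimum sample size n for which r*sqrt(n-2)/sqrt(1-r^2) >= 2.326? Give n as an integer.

Need r·√(n−2)/√(1−r²) ≥ 2.326
√(n−2) ≥ 2.326·√(1−0.2500) / 0.50 = 2.326·0.866025 / 0.50 = 4.0287
n−2 ≥ 16.2304  ⇒  n ≥ 18.2304
Smallest integer n = 19

19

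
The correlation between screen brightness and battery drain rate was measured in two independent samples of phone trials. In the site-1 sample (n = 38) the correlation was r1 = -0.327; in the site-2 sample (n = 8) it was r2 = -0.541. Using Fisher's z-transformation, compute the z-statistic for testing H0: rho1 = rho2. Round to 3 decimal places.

Fisher z-transforms: z1 = atanh(-0.327) = -0.339465, z2 = atanh(-0.541) = -0.605568; difference d = 0.266103
Var(d) = 1/35 + 1/5 = 0.0285714 + 0.2000000 = 0.2285714
z = d/√Var(d) = 0.266103 / √0.2285714 = 0.266103 / 0.478091 = 0.557

0.557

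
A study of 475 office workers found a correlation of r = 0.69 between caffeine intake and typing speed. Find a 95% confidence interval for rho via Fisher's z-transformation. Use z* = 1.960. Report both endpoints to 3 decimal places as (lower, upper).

Fisher z: z_r = atanh(r) = ½·ln((1+0.69)/(1−0.69)) = 0.847956
SE(z) = 1/√(n−3) = 1/√472 = 0.046029
95% ⇒ z* = 1.960; margin = 1.960·0.046029 = 0.090217
CI on z-scale: (0.757739, 0.938173)
Back-transform: tanh(0.757739) = 0.639743, tanh(0.938173) = 0.734382

(0.640, 0.734)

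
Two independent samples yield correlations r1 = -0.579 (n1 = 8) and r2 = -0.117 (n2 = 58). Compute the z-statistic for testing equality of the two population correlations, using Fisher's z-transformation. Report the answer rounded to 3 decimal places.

Fisher z-transforms: z1 = atanh(-0.579) = -0.660957, z2 = atanh(-0.117) = -0.117538; difference d = -0.543419
Var(d) = 1/5 + 1/55 = 0.2000000 + 0.0181818 = 0.2181818
z = d/√Var(d) = -0.543419 / √0.2181818 = -0.543419 / 0.467099 = -1.163

-1.163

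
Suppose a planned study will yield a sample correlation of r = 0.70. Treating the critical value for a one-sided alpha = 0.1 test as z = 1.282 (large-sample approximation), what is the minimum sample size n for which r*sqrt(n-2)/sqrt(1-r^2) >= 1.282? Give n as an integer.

4

r√(n−2)/√(1−r²) ≥ 1.282  ⇔  n−2 ≥ (1.282)²·(1−r²)/r²
(1−r²)/r² = (1−0.4900)/0.4900 = 1.0408
n ≥ 2 + 1.643524·1.0408 = 2 + 1.7106 = 3.7106
⌈3.7106⌉ = 4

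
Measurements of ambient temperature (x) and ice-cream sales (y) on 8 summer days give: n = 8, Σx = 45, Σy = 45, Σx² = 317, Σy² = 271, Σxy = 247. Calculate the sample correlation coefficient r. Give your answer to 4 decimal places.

S_xy = nΣxy − ΣxΣy = 8·247 − 45·45 = 1976 − 2025 = -49
S_xx = nΣx² − (Σx)² = 8·317 − 45² = 2536 − 2025 = 511
S_yy = nΣy² − (Σy)² = 8·271 − 45² = 2168 − 2025 = 143
r = S_xy / √(S_xx·S_yy) = -49 / √(511·143) = -49 / √73073 = -49 / 270.3202 = -0.1813

-0.1813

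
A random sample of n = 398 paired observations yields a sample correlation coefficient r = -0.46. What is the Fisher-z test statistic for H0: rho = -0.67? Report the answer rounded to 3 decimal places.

6.229

z_r = atanh(-0.46) = -0.497311,  z_0 = atanh(-0.67) = -0.810743
SE = 1/√(n−3) = 1/√395 = 0.050315
z = (z_r − z_0)/SE = (-0.497311 − (-0.810743)) / 0.050315 = 0.313432 / 0.050315 = 6.229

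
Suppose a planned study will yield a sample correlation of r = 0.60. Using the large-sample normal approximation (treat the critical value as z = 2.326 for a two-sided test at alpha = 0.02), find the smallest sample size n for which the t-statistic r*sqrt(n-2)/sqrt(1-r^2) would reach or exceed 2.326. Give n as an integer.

r√(n−2)/√(1−r²) ≥ 2.326  ⇔  n−2 ≥ (2.326)²·(1−r²)/r²
(1−r²)/r² = (1−0.3600)/0.3600 = 1.7778
n ≥ 2 + 5.410276·1.7778 = 2 + 9.6184 = 11.6184
⌈11.6184⌉ = 12

12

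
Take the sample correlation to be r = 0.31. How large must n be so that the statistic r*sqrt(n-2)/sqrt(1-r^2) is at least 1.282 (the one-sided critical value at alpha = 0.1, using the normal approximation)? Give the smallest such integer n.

18

Need r·√(n−2)/√(1−r²) ≥ 1.282
√(n−2) ≥ 1.282·√(1−0.0961) / 0.31 = 1.282·0.950737 / 0.31 = 3.9318
n−2 ≥ 15.4591  ⇒  n ≥ 17.4591
Smallest integer n = 18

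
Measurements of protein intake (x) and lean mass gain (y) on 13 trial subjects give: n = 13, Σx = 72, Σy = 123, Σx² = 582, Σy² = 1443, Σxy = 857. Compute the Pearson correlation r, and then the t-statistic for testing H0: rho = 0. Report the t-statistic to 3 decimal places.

4.095

S_xy = nΣxy − ΣxΣy = 13·857 − 72·123 = 11141 − 8856 = 2285
S_xx = nΣx² − (Σx)² = 13·582 − 72² = 7566 − 5184 = 2382
S_yy = nΣy² − (Σy)² = 13·1443 − 123² = 18759 − 15129 = 3630
r = S_xy / √(S_xx·S_yy) = 2285 / √(2382·3630) = 2285 / √8646660 = 2285 / 2940.5204 = 0.7771
t = r·√(n−2)/√(1−r²) = 0.7771·√11 / √(1−0.603884) = 2.577349 / 0.629377 = 4.095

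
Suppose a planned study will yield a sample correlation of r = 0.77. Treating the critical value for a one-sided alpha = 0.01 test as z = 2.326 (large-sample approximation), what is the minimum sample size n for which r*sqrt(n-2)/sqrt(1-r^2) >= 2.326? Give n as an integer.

Need r·√(n−2)/√(1−r²) ≥ 2.326
√(n−2) ≥ 2.326·√(1−0.5929) / 0.77 = 2.326·0.638044 / 0.77 = 1.9274
n−2 ≥ 3.7149  ⇒  n ≥ 5.7149
Smallest integer n = 6

6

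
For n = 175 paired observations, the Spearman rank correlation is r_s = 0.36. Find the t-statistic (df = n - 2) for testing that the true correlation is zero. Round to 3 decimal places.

5.075

t = r_s·√(n−2) / √(1−r_s²) with r_s = 0.36, n = 175
  = 0.36·√173 / √(1 − 0.1296)
  = 0.36·13.152946 / 0.932952
  = 4.735061 / 0.932952 = 5.075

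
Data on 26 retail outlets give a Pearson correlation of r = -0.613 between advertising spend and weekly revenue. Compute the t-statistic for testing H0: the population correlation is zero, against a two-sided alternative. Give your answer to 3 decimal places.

-3.801

t = r·√(n−2) / √(1−r²) with r = -0.613, n = 26
  = -0.613·√24 / √(1 − 0.375769)
  = -0.613·4.898979 / 0.790083
  = -3.003074 / 0.790083 = -3.801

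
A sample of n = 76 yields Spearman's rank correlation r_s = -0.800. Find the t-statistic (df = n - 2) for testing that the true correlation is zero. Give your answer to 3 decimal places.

-11.470

t = r_s·√(n−2) / √(1−r_s²) with r_s = -0.800, n = 76
  = -0.800·√74 / √(1 − 0.640000)
  = -0.800·8.602325 / 0.600000
  = -6.881860 / 0.600000 = -11.470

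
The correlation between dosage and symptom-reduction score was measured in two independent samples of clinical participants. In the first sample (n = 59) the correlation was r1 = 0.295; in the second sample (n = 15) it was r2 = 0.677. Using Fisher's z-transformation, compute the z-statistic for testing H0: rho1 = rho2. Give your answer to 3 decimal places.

-1.633

z1 = atanh(0.295) = 0.304034,  z2 = atanh(0.677) = 0.823555
SE = √(1/(n1−3) + 1/(n2−3)) = √(1/56 + 1/12) = √(0.0178571 + 0.0833333) = √0.1011904 = 0.318104
z = (z1 − z2)/SE = (0.304034 − 0.823555) / 0.318104 = -0.519521 / 0.318104 = -1.633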